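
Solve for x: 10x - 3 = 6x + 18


Starting with: 10x - 3 = 6x + 18
Move all x terms to left: (10 - 6)x = 18 + 3
Simplify: 4x = 21
Divide both sides by 4: x = 21/4

x = 21/4


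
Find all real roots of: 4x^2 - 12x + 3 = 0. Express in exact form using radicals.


Using the quadratic formula: x = (-b ± sqrt(b^2 - 4ac)) / (2a)
Here a = 4, b = -12, c = 3
Discriminant = b^2 - 4ac = (-12)^2 - 4(4)(3) = 144 - 48 = 96
Since discriminant = 96 > 0, there are two real roots.
x = (12 ± 4*sqrt(6)) / 8
Simplifying: x = (3 ± sqrt(6)) / 2
Numerically: x ≈ 2.7247 or x ≈ 0.2753

x = (3 + sqrt(6)) / 2 or x = (3 - sqrt(6)) / 2


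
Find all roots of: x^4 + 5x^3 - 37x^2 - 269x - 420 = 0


Let p(x) = x^4 + 5x^3 - 37x^2 - 269x - 420. By the rational root theorem (leading coefficient 1), any rational root is an integer divisor of 420: try ±1, ±2, ... in turn.
Test x = 1: value = -720 ≠ 0.
Test x = -1: value = -192 ≠ 0.
Test x = 2: value = -1050 ≠ 0.
Test x = -2: value = -54 ≠ 0.
Test x = 3: value = -1344 ≠ 0.
Test x = -3: value = 0 ✓, so (x + 3) is a factor.
Synthetic division by (x + 3): bring down 1; 1(-3) + 5 = 2; 2(-3) - 37 = -43; (-43)(-3) - 269 = -140; (-140)(-3) - 420 = 0 → quotient x^3 + 2x^2 - 43x - 140, remainder 0.
Continue with the quotient x^3 + 2x^2 - 43x - 140 (candidates must divide 140).
Test x = 4: value = -216 ≠ 0.
Test x = -4: value = 0 ✓, so (x + 4) is a factor.
Synthetic division by (x + 4): bring down 1; 1(-4) + 2 = -2; (-2)(-4) - 43 = -35; (-35)(-4) - 140 = 0 → quotient x^2 - 2x - 35, remainder 0.
Solve the quadratic x^2 - 2x - 35 = 0: discriminant = (-2)^2 - 4(1)(-35) = 4 + 140 = 144.
sqrt(144) = 12, so x = (2 ± 12)/2: x = 7 or x = -5.
Collecting all roots found:

x = -5, x = -4, x = -3, x = 7


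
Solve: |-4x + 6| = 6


An absolute value equation |expr| = 6 gives two cases:
Case 1: -4x + 6 = 6
  -4x = 0, so x = 0
Case 2: -4x + 6 = -6
  -4x = -12, so x = 3

x = 0, x = 3


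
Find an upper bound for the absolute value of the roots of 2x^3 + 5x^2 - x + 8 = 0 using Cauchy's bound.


Cauchy's bound: all roots r satisfy |r| <= 1 + max(|a_i/a_n|) for i = 0,...,n-1
where a_n is the leading coefficient.

Coefficients: [2, 5, -1, 8]
Leading coefficient a_n = 2
Ratios |a_i/a_n|: 5/2, 1/2, 4
Maximum ratio: 4
Cauchy's bound: |r| <= 1 + 4 = 5

Upper bound = 5


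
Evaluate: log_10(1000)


We need the exponent such that 10^? = 1000
10^3 = 1000
Therefore log_10(1000) = 3

3


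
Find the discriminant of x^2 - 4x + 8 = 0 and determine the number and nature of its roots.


For ax^2 + bx + c = 0, discriminant D = b^2 - 4ac
Here a = 1, b = -4, c = 8
D = (-4)^2 - 4(1)(8) = 16 - 32 = -16

D = -16 < 0
The equation has no real roots (2 complex conjugate roots).

Discriminant = -16, no real roots (2 complex conjugate roots)


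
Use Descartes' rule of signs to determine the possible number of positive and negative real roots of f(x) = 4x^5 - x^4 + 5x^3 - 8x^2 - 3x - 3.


Descartes' rule of signs:

For positive roots, count sign changes in f(x) = 4x^5 - x^4 + 5x^3 - 8x^2 - 3x - 3:
Signs of coefficients: +, -, +, -, -, -
Number of sign changes: 3
Possible positive real roots: 3, 1

For negative roots, examine f(-x) = -4x^5 - x^4 - 5x^3 - 8x^2 + 3x - 3:
Signs of coefficients: -, -, -, -, +, -
Number of sign changes: 2
Possible negative real roots: 2, 0

Positive roots: 3 or 1; Negative roots: 2 or 0


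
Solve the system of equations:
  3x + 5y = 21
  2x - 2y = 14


Using Cramer's rule:
Determinant D = (3)(-2) - (2)(5) = -6 - 10 = -16
Dx = (21)(-2) - (14)(5) = -42 - 70 = -112
Dy = (3)(14) - (2)(21) = 42 - 42 = 0
x = Dx/D = -112/-16 = 7
y = Dy/D = 0/-16 = 0

x = 7, y = 0


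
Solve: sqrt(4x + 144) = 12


Square both sides: 4x + 144 = 12^2 = 144
4x = 144 - 144 = 0
x = 0
Check: sqrt(4*0 + 144) = sqrt(144) = 12 ✓

x = 0


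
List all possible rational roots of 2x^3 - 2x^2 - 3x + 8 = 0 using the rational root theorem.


Rational root theorem: possible roots are ±p/q where:
  p divides the constant term (8): p ∈ {1, 2, 4, 8}
  q divides the leading coefficient (2): q ∈ {1, 2}

All possible rational roots: -8, -4, -2, -1, -1/2, 1/2, 1, 2, 4, 8

-8, -4, -2, -1, -1/2, 1/2, 1, 2, 4, 8


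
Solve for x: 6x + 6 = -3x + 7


Starting with: 6x + 6 = -3x + 7
Move all x terms to left: (6 + 3)x = 7 - 6
Simplify: 9x = 1
Divide both sides by 9: x = 1/9

x = 1/9


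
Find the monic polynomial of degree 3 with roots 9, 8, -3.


A monic polynomial with roots 9, 8, -3 is:
p(x) = (x - 9)(x - 8)(x + 3)
After multiplying by (x - 9): x - 9
After multiplying by (x - 8): x^2 - 17x + 72
After multiplying by (x + 3): x^3 - 14x^2 + 21x + 216

x^3 - 14x^2 + 21x + 216


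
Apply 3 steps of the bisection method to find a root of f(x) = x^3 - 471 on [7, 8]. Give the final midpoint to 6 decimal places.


f(x) = x^3 - 471
f(7) = -128 < 0
f(8) = 41 > 0

Step 1: midpoint = (7.000000 + 8.000000)/2 = 7.500000
  f(7.500000) = -49.125000
  f(mid) < 0, so root is in [7.500000, 8.000000]

Step 2: midpoint = (7.500000 + 8.000000)/2 = 7.750000
  f(7.750000) = -5.515625
  f(mid) < 0, so root is in [7.750000, 8.000000]

Step 3: midpoint = (7.750000 + 8.000000)/2 = 7.875000
  f(7.875000) = 17.373047
  f(mid) > 0, so root is in [7.750000, 7.875000]

midpoint = 7.875000


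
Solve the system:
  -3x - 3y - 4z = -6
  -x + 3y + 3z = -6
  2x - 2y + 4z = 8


Using Cramer's rule. Expand each determinant along the first row.
D  = (-3)*[3*4 - 3*(-2)] - (-3)*[(-1)*4 - 3*2] + (-4)*[(-1)*(-2) - 3*2]
  = (-3)*(18) - (-3)*(-10) + (-4)*(-4) = -68
Dx = (-6)*[3*4 - 3*(-2)] - (-3)*[(-6)*4 - 3*8] + (-4)*[(-6)*(-2) - 3*8]
  = (-6)*(18) - (-3)*(-48) + (-4)*(-12) = -204
Dy = (-3)*[(-6)*4 - 3*8] - (-6)*[(-1)*4 - 3*2] + (-4)*[(-1)*8 - (-6)*2]
  = (-3)*(-48) - (-6)*(-10) + (-4)*(4) = 68
Dz = (-3)*[3*8 - (-6)*(-2)] - (-3)*[(-1)*8 - (-6)*2] + (-6)*[(-1)*(-2) - 3*2]
  = (-3)*(12) - (-3)*(4) + (-6)*(-4) = 0
x = Dx/D = -204/-68 = 3, y = Dy/D = 68/-68 = -1, z = Dz/D = 0/-68 = 0
Check eq1: (-3)(3) + (-3)(-1) + (-4)(0) = -6 = -6 ✓
Check eq2: (-1)(3) + (3)(-1) + (3)(0) = -6 = -6 ✓
Check eq3: (2)(3) + (-2)(-1) + (4)(0) = 8 = 8 ✓

x = 3, y = -1, z = 0


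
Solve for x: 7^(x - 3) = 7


Express both sides with the same base.
7 = 7^1
Since the bases match, equate exponents: x - 3 = 1
So x = 1 - (-3) = 4

x = 4


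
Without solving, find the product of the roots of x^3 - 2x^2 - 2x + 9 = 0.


By Vieta's formulas for x^3 + bx^2 + cx + d = 0:
  r1 + r2 + r3 = -b/a = 2
  r1*r2 + r1*r3 + r2*r3 = c/a = -2
  r1*r2*r3 = -d/a = -9


Product = -9


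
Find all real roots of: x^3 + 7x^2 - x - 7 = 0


Let p(x) = x^3 + 7x^2 - x - 7. By the rational root theorem (leading coefficient 1), any rational root is an integer divisor of 7: try ±1, ±2, ... in turn.
Test x = 1: value = 0 ✓, so (x - 1) is a factor.
Synthetic division by (x - 1): bring down 1; 1(1) + 7 = 8; 8(1) - 1 = 7; 7(1) - 7 = 0 → quotient x^2 + 8x + 7, remainder 0.
Solve the quadratic x^2 + 8x + 7 = 0: discriminant = 8^2 - 4(1)(7) = 64 - 28 = 36.
sqrt(36) = 6, so x = (-8 ± 6)/2: x = -1 or x = -7.

x = -7, x = -1, x = 1


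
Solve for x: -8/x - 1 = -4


Subtract -1 from both sides: -8/x = -3
Multiply both sides by x: -8 = -3 * x
Divide by -3: x = 8/3

x = 8/3


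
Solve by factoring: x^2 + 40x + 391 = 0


We need two numbers that multiply to 391 and add to 40.
Those numbers are 17 and 23 (since 17 * 23 = 391 and 17 + 23 = 40).
So x^2 + 40x + 391 = (x + 17)(x + 23) = 0
Setting each factor to zero: x = -17 or x = -23

x = -23, x = -17


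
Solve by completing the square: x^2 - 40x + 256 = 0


Start: x^2 - 40x + 256 = 0
Move constant: x^2 - 40x = -256
Half of -40 is -20, squared is 400
Add 400 to both sides: x^2 - 40x + 400 = 144
(x - 20)^2 = 144
x - 20 = ±12
x = 20 + 12 = 32 or x = 20 - 12 = 8

x = 8, x = 32


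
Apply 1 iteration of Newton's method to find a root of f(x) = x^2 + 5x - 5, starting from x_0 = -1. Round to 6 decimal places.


Newton's method: x_(n+1) = x_n - f(x_n)/f'(x_n)
f(x) = x^2 + 5x - 5
f'(x) = 2x + 5

Iteration 1:
  f(-1.000000) = -9.000000
  f'(-1.000000) = 3.000000
  x_1 = -1.000000 - (-9.000000)/(3.000000) = 2.000000

x_1 = 2.000000


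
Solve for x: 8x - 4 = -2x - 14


Starting with: 8x - 4 = -2x - 14
Move all x terms to left: (8 + 2)x = -14 + 4
Simplify: 10x = -10
Divide both sides by 10: x = -1

x = -1


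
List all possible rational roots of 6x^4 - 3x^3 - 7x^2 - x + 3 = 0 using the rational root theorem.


Rational root theorem: possible roots are ±p/q where:
  p divides the constant term (3): p ∈ {1, 3}
  q divides the leading coefficient (6): q ∈ {1, 2, 3, 6}

All possible rational roots: -3, -3/2, -1, -1/2, -1/3, -1/6, 1/6, 1/3, 1/2, 1, 3/2, 3

-3, -3/2, -1, -1/2, -1/3, -1/6, 1/6, 1/3, 1/2, 1, 3/2, 3


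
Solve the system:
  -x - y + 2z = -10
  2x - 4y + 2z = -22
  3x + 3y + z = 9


Using Cramer's rule. Expand each determinant along the first row.
D  = (-1)*[(-4)*1 - 2*3] - (-1)*[2*1 - 2*3] + 2*[2*3 - (-4)*3]
  = (-1)*(-10) - (-1)*(-4) + 2*(18) = 42
Dx = (-10)*[(-4)*1 - 2*3] - (-1)*[(-22)*1 - 2*9] + 2*[(-22)*3 - (-4)*9]
  = (-10)*(-10) - (-1)*(-40) + 2*(-30) = 0
Dy = (-1)*[(-22)*1 - 2*9] - (-10)*[2*1 - 2*3] + 2*[2*9 - (-22)*3]
  = (-1)*(-40) - (-10)*(-4) + 2*(84) = 168
Dz = (-1)*[(-4)*9 - (-22)*3] - (-1)*[2*9 - (-22)*3] + (-10)*[2*3 - (-4)*3]
  = (-1)*(30) - (-1)*(84) + (-10)*(18) = -126
x = Dx/D = 0/42 = 0, y = Dy/D = 168/42 = 4, z = Dz/D = -126/42 = -3
Check eq1: (-1)(0) + (-1)(4) + (2)(-3) = -10 = -10 ✓
Check eq2: (2)(0) + (-4)(4) + (2)(-3) = -22 = -22 ✓
Check eq3: (3)(0) + (3)(4) + (1)(-3) = 9 = 9 ✓

x = 0, y = 4, z = -3


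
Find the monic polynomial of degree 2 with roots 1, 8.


A monic polynomial with roots 1, 8 is:
p(x) = (x - 1)(x - 8)
After multiplying by (x - 1): x - 1
After multiplying by (x - 8): x^2 - 9x + 8

x^2 - 9x + 8


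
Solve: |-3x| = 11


An absolute value equation |expr| = 11 gives two cases:
Case 1: -3x = 11
  -3x = 11, so x = -11/3
Case 2: -3x = -11
  -3x = -11, so x = 11/3

x = -11/3, x = 11/3


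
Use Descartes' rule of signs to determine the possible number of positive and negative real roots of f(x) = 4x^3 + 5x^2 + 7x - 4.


Descartes' rule of signs:

For positive roots, count sign changes in f(x) = 4x^3 + 5x^2 + 7x - 4:
Signs of coefficients: +, +, +, -
Number of sign changes: 1
Possible positive real roots: 1

For negative roots, examine f(-x) = -4x^3 + 5x^2 - 7x - 4:
Signs of coefficients: -, +, -, -
Number of sign changes: 2
Possible negative real roots: 2, 0

Positive roots: 1; Negative roots: 2 or 0


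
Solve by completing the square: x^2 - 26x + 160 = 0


Start: x^2 - 26x + 160 = 0
Move constant: x^2 - 26x = -160
Half of -26 is -13, squared is 169
Add 169 to both sides: x^2 - 26x + 169 = 9
(x - 13)^2 = 9
x - 13 = ±3
x = 13 + 3 = 16 or x = 13 - 3 = 10

x = 10, x = 16


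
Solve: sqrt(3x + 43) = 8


Square both sides: 3x + 43 = 8^2 = 64
3x = 64 - 43 = 21
x = 7
Check: sqrt(3*7 + 43) = sqrt(64) = 8 ✓

x = 7


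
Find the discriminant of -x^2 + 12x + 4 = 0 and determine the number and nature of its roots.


For ax^2 + bx + c = 0, discriminant D = b^2 - 4ac
Here a = -1, b = 12, c = 4
D = (12)^2 - 4(-1)(4) = 144 + 16 = 160

D = 160 > 0 but not a perfect square
The equation has 2 distinct real irrational roots.

Discriminant = 160, 2 distinct real irrational roots


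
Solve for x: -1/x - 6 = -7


Subtract -6 from both sides: -1/x = -1
Multiply both sides by x: -1 = -1 * x
Divide by -1: x = 1

x = 1


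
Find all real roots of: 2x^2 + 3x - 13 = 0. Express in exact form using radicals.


Using the quadratic formula: x = (-b ± sqrt(b^2 - 4ac)) / (2a)
Here a = 2, b = 3, c = -13
Discriminant = b^2 - 4ac = 3^2 - 4(2)(-13) = 9 + 104 = 113
Since discriminant = 113 > 0, there are two real roots.
x = (-3 ± sqrt(113)) / 4
Numerically: x ≈ 1.9075 or x ≈ -3.4075

x = (-3 + sqrt(113)) / 4 or x = (-3 - sqrt(113)) / 4


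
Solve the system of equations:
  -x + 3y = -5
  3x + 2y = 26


Using Cramer's rule:
Determinant D = (-1)(2) - (3)(3) = -2 - 9 = -11
Dx = (-5)(2) - (26)(3) = -10 - 78 = -88
Dy = (-1)(26) - (3)(-5) = -26 + 15 = -11
x = Dx/D = -88/-11 = 8
y = Dy/D = -11/-11 = 1

x = 8, y = 1


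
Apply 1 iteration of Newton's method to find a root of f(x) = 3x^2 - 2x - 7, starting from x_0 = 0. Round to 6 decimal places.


Newton's method: x_(n+1) = x_n - f(x_n)/f'(x_n)
f(x) = 3x^2 - 2x - 7
f'(x) = 6x - 2

Iteration 1:
  f(0.000000) = -7.000000
  f'(0.000000) = -2.000000
  x_1 = 0.000000 - (-7.000000)/(-2.000000) = -3.500000

x_1 = -3.500000


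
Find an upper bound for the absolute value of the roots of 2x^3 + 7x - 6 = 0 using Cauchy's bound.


Cauchy's bound: all roots r satisfy |r| <= 1 + max(|a_i/a_n|) for i = 0,...,n-1
where a_n is the leading coefficient.

Coefficients: [2, 0, 7, -6]
Leading coefficient a_n = 2
Ratios |a_i/a_n|: 0, 7/2, 3
Maximum ratio: 7/2
Cauchy's bound: |r| <= 1 + 7/2 = 9/2

Upper bound = 9/2


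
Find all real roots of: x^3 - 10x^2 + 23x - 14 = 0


Let p(x) = x^3 - 10x^2 + 23x - 14. By the rational root theorem (leading coefficient 1), any rational root is an integer divisor of 14: try ±1, ±2, ... in turn.
Test x = 1: value = 0 ✓, so (x - 1) is a factor.
Synthetic division by (x - 1): bring down 1; 1(1) - 10 = -9; (-9)(1) + 23 = 14; 14(1) - 14 = 0 → quotient x^2 - 9x + 14, remainder 0.
Solve the quadratic x^2 - 9x + 14 = 0: discriminant = (-9)^2 - 4(1)(14) = 81 - 56 = 25.
sqrt(25) = 5, so x = (9 ± 5)/2: x = 7 or x = 2.

x = 1, x = 2, x = 7


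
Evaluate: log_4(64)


We need the exponent such that 4^? = 64
4^3 = 64
Therefore log_4(64) = 3

3


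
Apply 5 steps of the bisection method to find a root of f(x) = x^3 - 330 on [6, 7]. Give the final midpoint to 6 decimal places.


f(x) = x^3 - 330
f(6) = -114 < 0
f(7) = 13 > 0

Step 1: midpoint = (6.000000 + 7.000000)/2 = 6.500000
  f(6.500000) = -55.375000
  f(mid) < 0, so root is in [6.500000, 7.000000]

Step 2: midpoint = (6.500000 + 7.000000)/2 = 6.750000
  f(6.750000) = -22.453125
  f(mid) < 0, so root is in [6.750000, 7.000000]

Step 3: midpoint = (6.750000 + 7.000000)/2 = 6.875000
  f(6.875000) = -5.048828
  f(mid) < 0, so root is in [6.875000, 7.000000]

Step 4: midpoint = (6.875000 + 7.000000)/2 = 6.937500
  f(6.937500) = 3.894287
  f(mid) > 0, so root is in [6.875000, 6.937500]

Step 5: midpoint = (6.875000 + 6.937500)/2 = 6.906250
  f(6.906250) = -0.597504
  f(mid) < 0, so root is in [6.906250, 6.937500]

midpoint = 6.906250


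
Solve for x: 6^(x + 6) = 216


Express both sides with the same base.
216 = 6^3
Since the bases match, equate exponents: x + 6 = 3
So x = 3 - (6) = -3

x = -3


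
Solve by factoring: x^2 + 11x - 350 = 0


We need two numbers that multiply to -350 and add to 11.
Those numbers are -14 and 25 (since (-14) * 25 = -350 and (-14) + 25 = 11).
So x^2 + 11x - 350 = (x - 14)(x + 25) = 0
Setting each factor to zero: x = 14 or x = -25

x = -25, x = 14


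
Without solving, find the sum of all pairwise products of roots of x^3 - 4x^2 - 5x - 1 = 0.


By Vieta's formulas for x^3 + bx^2 + cx + d = 0:
  r1 + r2 + r3 = -b/a = 4
  r1*r2 + r1*r3 + r2*r3 = c/a = -5
  r1*r2*r3 = -d/a = 1


Sum of pairwise products = -5


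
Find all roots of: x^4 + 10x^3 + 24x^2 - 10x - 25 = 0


Let p(x) = x^4 + 10x^3 + 24x^2 - 10x - 25. By the rational root theorem (leading coefficient 1), any rational root is an integer divisor of 25: try ±1, ±2, ... in turn.
Test x = 1: value = 0 ✓, so (x - 1) is a factor.
Synthetic division by (x - 1): bring down 1; 1(1) + 10 = 11; 11(1) + 24 = 35; 35(1) - 10 = 25; 25(1) - 25 = 0 → quotient x^3 + 11x^2 + 35x + 25, remainder 0.
Continue with the quotient x^3 + 11x^2 + 35x + 25 (candidates must divide 25; re-test x = 1 first in case it repeats).
Test x = 1: value = 72 ≠ 0.
Test x = -1: value = 0 ✓, so (x + 1) is a factor.
Synthetic division by (x + 1): bring down 1; 1(-1) + 11 = 10; 10(-1) + 35 = 25; 25(-1) + 25 = 0 → quotient x^2 + 10x + 25, remainder 0.
Solve the quadratic x^2 + 10x + 25 = 0: discriminant = 10^2 - 4(1)(25) = 100 - 100 = 0.
Discriminant = 0, so a double root: x = -10/2 = -5.
Collecting all roots found:

x = -5 (multiplicity 2), x = -1, x = 1


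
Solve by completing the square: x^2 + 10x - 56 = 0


Start: x^2 + 10x - 56 = 0
Move constant: x^2 + 10x = 56
Half of 10 is 5, squared is 25
Add 25 to both sides: x^2 + 10x + 25 = 81
(x + 5)^2 = 81
x + 5 = ±9
x = -5 + 9 = 4 or x = -5 - 9 = -14

x = -14, x = 4


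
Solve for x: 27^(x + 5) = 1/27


Express both sides with the same base.
1/27 = 27^(-1)
Since the bases match, equate exponents: x + 5 = -1
So x = -1 - (5) = -6

x = -6


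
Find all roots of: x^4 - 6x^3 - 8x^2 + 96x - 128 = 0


Let p(x) = x^4 - 6x^3 - 8x^2 + 96x - 128. By the rational root theorem (leading coefficient 1), any rational root is an integer divisor of 128: try ±1, ±2, ... in turn.
Test x = 1: value = -45 ≠ 0.
Test x = -1: value = -225 ≠ 0.
Test x = 2: value = 0 ✓, so (x - 2) is a factor.
Synthetic division by (x - 2): bring down 1; 1(2) - 6 = -4; (-4)(2) - 8 = -16; (-16)(2) + 96 = 64; 64(2) - 128 = 0 → quotient x^3 - 4x^2 - 16x + 64, remainder 0.
Continue with the quotient x^3 - 4x^2 - 16x + 64 (candidates must divide 64; re-test x = 2 first in case it repeats).
Test x = 2: value = 24 ≠ 0.
Test x = -2: value = 72 ≠ 0.
Test x = 4: value = 0 ✓, so (x - 4) is a factor.
Synthetic division by (x - 4): bring down 1; 1(4) - 4 = 0; 0(4) - 16 = -16; (-16)(4) + 64 = 0 → quotient x^2 - 16, remainder 0.
Solve the quadratic x^2 - 16 = 0: discriminant = 0^2 - 4(1)(-16) = 0 + 64 = 64.
sqrt(64) = 8, so x = (0 ± 8)/2: x = 4 or x = -4.
Collecting all roots found:

x = -4, x = 2, x = 4 (multiplicity 2)


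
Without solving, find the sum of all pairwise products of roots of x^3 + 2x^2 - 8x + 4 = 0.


By Vieta's formulas for x^3 + bx^2 + cx + d = 0:
  r1 + r2 + r3 = -b/a = -2
  r1*r2 + r1*r3 + r2*r3 = c/a = -8
  r1*r2*r3 = -d/a = -4


Sum of pairwise products = -8


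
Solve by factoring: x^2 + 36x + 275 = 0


We need two numbers that multiply to 275 and add to 36.
Those numbers are 25 and 11 (since 25 * 11 = 275 and 25 + 11 = 36).
So x^2 + 36x + 275 = (x + 25)(x + 11) = 0
Setting each factor to zero: x = -25 or x = -11

x = -25, x = -11


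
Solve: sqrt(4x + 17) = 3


Square both sides: 4x + 17 = 3^2 = 9
4x = 9 - 17 = -8
x = -2
Check: sqrt(4*(-2) + 17) = sqrt(9) = 3 ✓

x = -2


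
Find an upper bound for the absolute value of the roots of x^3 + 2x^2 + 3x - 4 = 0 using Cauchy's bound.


Cauchy's bound: all roots r satisfy |r| <= 1 + max(|a_i/a_n|) for i = 0,...,n-1
where a_n is the leading coefficient.

Coefficients: [1, 2, 3, -4]
Leading coefficient a_n = 1
Ratios |a_i/a_n|: 2, 3, 4
Maximum ratio: 4
Cauchy's bound: |r| <= 1 + 4 = 5

Upper bound = 5


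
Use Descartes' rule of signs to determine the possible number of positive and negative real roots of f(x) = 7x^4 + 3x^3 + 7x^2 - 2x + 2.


Descartes' rule of signs:

For positive roots, count sign changes in f(x) = 7x^4 + 3x^3 + 7x^2 - 2x + 2:
Signs of coefficients: +, +, +, -, +
Number of sign changes: 2
Possible positive real roots: 2, 0

For negative roots, examine f(-x) = 7x^4 - 3x^3 + 7x^2 + 2x + 2:
Signs of coefficients: +, -, +, +, +
Number of sign changes: 2
Possible negative real roots: 2, 0

Positive roots: 2 or 0; Negative roots: 2 or 0


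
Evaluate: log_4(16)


We need the exponent such that 4^? = 16
4^2 = 16
Therefore log_4(16) = 2

2


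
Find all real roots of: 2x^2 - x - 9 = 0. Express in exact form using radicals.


Using the quadratic formula: x = (-b ± sqrt(b^2 - 4ac)) / (2a)
Here a = 2, b = -1, c = -9
Discriminant = b^2 - 4ac = (-1)^2 - 4(2)(-9) = 1 + 72 = 73
Since discriminant = 73 > 0, there are two real roots.
x = (1 ± sqrt(73)) / 4
Numerically: x ≈ 2.3860 or x ≈ -1.8860

x = (1 + sqrt(73)) / 4 or x = (1 - sqrt(73)) / 4


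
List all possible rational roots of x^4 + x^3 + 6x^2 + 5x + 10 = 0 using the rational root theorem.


Rational root theorem: possible roots are ±p/q where:
  p divides the constant term (10): p ∈ {1, 2, 5, 10}
  q divides the leading coefficient (1): q ∈ {1}

All possible rational roots: -10, -5, -2, -1, 1, 2, 5, 10

-10, -5, -2, -1, 1, 2, 5, 10


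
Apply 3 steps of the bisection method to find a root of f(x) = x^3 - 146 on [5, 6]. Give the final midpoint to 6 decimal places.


f(x) = x^3 - 146
f(5) = -21 < 0
f(6) = 70 > 0

Step 1: midpoint = (5.000000 + 6.000000)/2 = 5.500000
  f(5.500000) = 20.375000
  f(mid) > 0, so root is in [5.000000, 5.500000]

Step 2: midpoint = (5.000000 + 5.500000)/2 = 5.250000
  f(5.250000) = -1.296875
  f(mid) < 0, so root is in [5.250000, 5.500000]

Step 3: midpoint = (5.250000 + 5.500000)/2 = 5.375000
  f(5.375000) = 9.287109
  f(mid) > 0, so root is in [5.250000, 5.375000]

midpoint = 5.375000


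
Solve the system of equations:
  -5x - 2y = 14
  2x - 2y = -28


Using Cramer's rule:
Determinant D = (-5)(-2) - (2)(-2) = 10 + 4 = 14
Dx = (14)(-2) - (-28)(-2) = -28 - 56 = -84
Dy = (-5)(-28) - (2)(14) = 140 - 28 = 112
x = Dx/D = -84/14 = -6
y = Dy/D = 112/14 = 8

x = -6, y = 8


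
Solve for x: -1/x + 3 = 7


Subtract 3 from both sides: -1/x = 4
Multiply both sides by x: -1 = 4 * x
Divide by 4: x = -1/4

x = -1/4


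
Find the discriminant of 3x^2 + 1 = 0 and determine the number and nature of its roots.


For ax^2 + bx + c = 0, discriminant D = b^2 - 4ac
Here a = 3, b = 0, c = 1
D = (0)^2 - 4(3)(1) = 0 - 12 = -12

D = -12 < 0
The equation has no real roots (2 complex conjugate roots).

Discriminant = -12, no real roots (2 complex conjugate roots)


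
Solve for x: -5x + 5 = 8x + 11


Starting with: -5x + 5 = 8x + 11
Move all x terms to left: (-5 - 8)x = 11 - 5
Simplify: -13x = 6
Divide both sides by -13: x = -6/13

x = -6/13


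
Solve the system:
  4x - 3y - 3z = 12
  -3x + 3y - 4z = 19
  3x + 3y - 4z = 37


Using Cramer's rule. Expand each determinant along the first row.
D  = 4*[3*(-4) - (-4)*3] - (-3)*[(-3)*(-4) - (-4)*3] + (-3)*[(-3)*3 - 3*3]
  = 4*(0) - (-3)*(24) + (-3)*(-18) = 126
Dx = 12*[3*(-4) - (-4)*3] - (-3)*[19*(-4) - (-4)*37] + (-3)*[19*3 - 3*37]
  = 12*(0) - (-3)*(72) + (-3)*(-54) = 378
Dy = 4*[19*(-4) - (-4)*37] - 12*[(-3)*(-4) - (-4)*3] + (-3)*[(-3)*37 - 19*3]
  = 4*(72) - 12*(24) + (-3)*(-168) = 504
Dz = 4*[3*37 - 19*3] - (-3)*[(-3)*37 - 19*3] + 12*[(-3)*3 - 3*3]
  = 4*(54) - (-3)*(-168) + 12*(-18) = -504
x = Dx/D = 378/126 = 3, y = Dy/D = 504/126 = 4, z = Dz/D = -504/126 = -4
Check eq1: (4)(3) + (-3)(4) + (-3)(-4) = 12 = 12 ✓
Check eq2: (-3)(3) + (3)(4) + (-4)(-4) = 19 = 19 ✓
Check eq3: (3)(3) + (3)(4) + (-4)(-4) = 37 = 37 ✓

x = 3, y = 4, z = -4


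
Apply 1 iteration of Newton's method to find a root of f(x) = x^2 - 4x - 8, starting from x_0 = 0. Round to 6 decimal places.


Newton's method: x_(n+1) = x_n - f(x_n)/f'(x_n)
f(x) = x^2 - 4x - 8
f'(x) = 2x - 4

Iteration 1:
  f(0.000000) = -8.000000
  f'(0.000000) = -4.000000
  x_1 = 0.000000 - (-8.000000)/(-4.000000) = -2.000000

x_1 = -2.000000


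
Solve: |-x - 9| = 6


An absolute value equation |expr| = 6 gives two cases:
Case 1: -x - 9 = 6
  -x = 15, so x = -15
Case 2: -x - 9 = -6
  -x = 3, so x = -3

x = -15, x = -3


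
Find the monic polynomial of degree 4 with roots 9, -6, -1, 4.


A monic polynomial with roots 9, -6, -1, 4 is:
p(x) = (x - 9)(x + 6)(x + 1)(x - 4)
After multiplying by (x - 9): x - 9
After multiplying by (x + 6): x^2 - 3x - 54
After multiplying by (x + 1): x^3 - 2x^2 - 57x - 54
After multiplying by (x - 4): x^4 - 6x^3 - 49x^2 + 174x + 216

x^4 - 6x^3 - 49x^2 + 174x + 216


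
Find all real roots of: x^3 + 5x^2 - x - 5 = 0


Let p(x) = x^3 + 5x^2 - x - 5. By the rational root theorem (leading coefficient 1), any rational root is an integer divisor of 5: try ±1, ±2, ... in turn.
Test x = 1: value = 0 ✓, so (x - 1) is a factor.
Synthetic division by (x - 1): bring down 1; 1(1) + 5 = 6; 6(1) - 1 = 5; 5(1) - 5 = 0 → quotient x^2 + 6x + 5, remainder 0.
Solve the quadratic x^2 + 6x + 5 = 0: discriminant = 6^2 - 4(1)(5) = 36 - 20 = 16.
sqrt(16) = 4, so x = (-6 ± 4)/2: x = -1 or x = -5.

x = -5, x = -1, x = 1


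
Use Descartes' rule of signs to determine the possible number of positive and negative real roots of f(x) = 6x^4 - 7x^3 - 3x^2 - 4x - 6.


Descartes' rule of signs:

For positive roots, count sign changes in f(x) = 6x^4 - 7x^3 - 3x^2 - 4x - 6:
Signs of coefficients: +, -, -, -, -
Number of sign changes: 1
Possible positive real roots: 1

For negative roots, examine f(-x) = 6x^4 + 7x^3 - 3x^2 + 4x - 6:
Signs of coefficients: +, +, -, +, -
Number of sign changes: 3
Possible negative real roots: 3, 1

Positive roots: 1; Negative roots: 3 or 1


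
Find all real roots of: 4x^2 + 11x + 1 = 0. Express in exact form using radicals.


Using the quadratic formula: x = (-b ± sqrt(b^2 - 4ac)) / (2a)
Here a = 4, b = 11, c = 1
Discriminant = b^2 - 4ac = 11^2 - 4(4)(1) = 121 - 16 = 105
Since discriminant = 105 > 0, there are two real roots.
x = (-11 ± sqrt(105)) / 8
Numerically: x ≈ -0.0941 or x ≈ -2.6559

x = (-11 + sqrt(105)) / 8 or x = (-11 - sqrt(105)) / 8


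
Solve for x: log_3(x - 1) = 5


Convert to exponential form: x - 1 = 3^5 = 243
x = 243 + 1 = 244
Check: log_3(244 - 1) = log_3(243) = log_3(243) = 5 ✓

x = 244


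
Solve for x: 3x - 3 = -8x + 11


Starting with: 3x - 3 = -8x + 11
Move all x terms to left: (3 + 8)x = 11 + 3
Simplify: 11x = 14
Divide both sides by 11: x = 14/11

x = 14/11


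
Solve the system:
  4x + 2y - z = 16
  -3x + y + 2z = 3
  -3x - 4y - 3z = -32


Using Cramer's rule. Expand each determinant along the first row.
D  = 4*[1*(-3) - 2*(-4)] - 2*[(-3)*(-3) - 2*(-3)] + (-1)*[(-3)*(-4) - 1*(-3)]
  = 4*(5) - 2*(15) + (-1)*(15) = -25
Dx = 16*[1*(-3) - 2*(-4)] - 2*[3*(-3) - 2*(-32)] + (-1)*[3*(-4) - 1*(-32)]
  = 16*(5) - 2*(55) + (-1)*(20) = -50
Dy = 4*[3*(-3) - 2*(-32)] - 16*[(-3)*(-3) - 2*(-3)] + (-1)*[(-3)*(-32) - 3*(-3)]
  = 4*(55) - 16*(15) + (-1)*(105) = -125
Dz = 4*[1*(-32) - 3*(-4)] - 2*[(-3)*(-32) - 3*(-3)] + 16*[(-3)*(-4) - 1*(-3)]
  = 4*(-20) - 2*(105) + 16*(15) = -50
x = Dx/D = -50/-25 = 2, y = Dy/D = -125/-25 = 5, z = Dz/D = -50/-25 = 2
Check eq1: (4)(2) + (2)(5) + (-1)(2) = 16 = 16 ✓
Check eq2: (-3)(2) + (1)(5) + (2)(2) = 3 = 3 ✓
Check eq3: (-3)(2) + (-4)(5) + (-3)(2) = -32 = -32 ✓

x = 2, y = 5, z = 2


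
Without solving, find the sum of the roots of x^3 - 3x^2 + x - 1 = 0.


By Vieta's formulas for x^3 + bx^2 + cx + d = 0:
  r1 + r2 + r3 = -b/a = 3
  r1*r2 + r1*r3 + r2*r3 = c/a = 1
  r1*r2*r3 = -d/a = 1


Sum = 3


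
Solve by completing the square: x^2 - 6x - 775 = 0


Start: x^2 - 6x - 775 = 0
Move constant: x^2 - 6x = 775
Half of -6 is -3, squared is 9
Add 9 to both sides: x^2 - 6x + 9 = 784
(x - 3)^2 = 784
x - 3 = ±28
x = 3 + 28 = 31 or x = 3 - 28 = -25

x = -25, x = 31


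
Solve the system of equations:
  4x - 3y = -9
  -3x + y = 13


Using Cramer's rule:
Determinant D = (4)(1) - (-3)(-3) = 4 - 9 = -5
Dx = (-9)(1) - (13)(-3) = -9 + 39 = 30
Dy = (4)(13) - (-3)(-9) = 52 - 27 = 25
x = Dx/D = 30/-5 = -6
y = Dy/D = 25/-5 = -5

x = -6, y = -5


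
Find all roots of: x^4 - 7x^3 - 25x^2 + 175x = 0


The constant term is 0, so x = 0 is a root. Factor out x:
  x^3 - 7x^2 - 25x + 175 = 0
Let p(x) = x^3 - 7x^2 - 25x + 175. By the rational root theorem (leading coefficient 1), any rational root is an integer divisor of 175: try ±1, ±2, ... in turn.
Test x = 1: value = 144 ≠ 0.
Test x = -1: value = 192 ≠ 0.
Test x = 5: value = 0 ✓, so (x - 5) is a factor.
Synthetic division by (x - 5): bring down 1; 1(5) - 7 = -2; (-2)(5) - 25 = -35; (-35)(5) + 175 = 0 → quotient x^2 - 2x - 35, remainder 0.
Solve the quadratic x^2 - 2x - 35 = 0: discriminant = (-2)^2 - 4(1)(-35) = 4 + 140 = 144.
sqrt(144) = 12, so x = (2 ± 12)/2: x = 7 or x = -5.
Collecting all roots found:

x = -5, x = 0, x = 5, x = 7


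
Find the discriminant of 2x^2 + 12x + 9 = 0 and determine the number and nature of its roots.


For ax^2 + bx + c = 0, discriminant D = b^2 - 4ac
Here a = 2, b = 12, c = 9
D = (12)^2 - 4(2)(9) = 144 - 72 = 72

D = 72 > 0 but not a perfect square
The equation has 2 distinct real irrational roots.

Discriminant = 72, 2 distinct real irrational roots


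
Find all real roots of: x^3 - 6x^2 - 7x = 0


The constant term is 0, so x = 0 is a root. Factor out x:
  x(x^2 - 6x - 7) = 0
Solve the quadratic x^2 - 6x - 7 = 0: discriminant = (-6)^2 - 4(1)(-7) = 36 + 28 = 64.
sqrt(64) = 8, so x = (6 ± 8)/2: x = 7 or x = -1.

x = -1, x = 0, x = 7


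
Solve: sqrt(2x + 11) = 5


Square both sides: 2x + 11 = 5^2 = 25
2x = 25 - 11 = 14
x = 7
Check: sqrt(2*7 + 11) = sqrt(25) = 5 ✓

x = 7


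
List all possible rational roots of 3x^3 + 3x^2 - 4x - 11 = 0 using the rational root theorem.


Rational root theorem: possible roots are ±p/q where:
  p divides the constant term (-11): p ∈ {1, 11}
  q divides the leading coefficient (3): q ∈ {1, 3}

All possible rational roots: -11, -11/3, -1, -1/3, 1/3, 1, 11/3, 11

-11, -11/3, -1, -1/3, 1/3, 1, 11/3, 11


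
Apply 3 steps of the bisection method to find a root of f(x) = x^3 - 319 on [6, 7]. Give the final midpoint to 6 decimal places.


f(x) = x^3 - 319
f(6) = -103 < 0
f(7) = 24 > 0

Step 1: midpoint = (6.000000 + 7.000000)/2 = 6.500000
  f(6.500000) = -44.375000
  f(mid) < 0, so root is in [6.500000, 7.000000]

Step 2: midpoint = (6.500000 + 7.000000)/2 = 6.750000
  f(6.750000) = -11.453125
  f(mid) < 0, so root is in [6.750000, 7.000000]

Step 3: midpoint = (6.750000 + 7.000000)/2 = 6.875000
  f(6.875000) = 5.951172
  f(mid) > 0, so root is in [6.750000, 6.875000]

midpoint = 6.875000


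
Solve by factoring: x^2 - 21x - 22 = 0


We need two numbers that multiply to -22 and add to -21.
Those numbers are -22 and 1 (since (-22) * 1 = -22 and (-22) + 1 = -21).
So x^2 - 21x - 22 = (x - 22)(x + 1) = 0
Setting each factor to zero: x = 22 or x = -1

x = -1, x = 22


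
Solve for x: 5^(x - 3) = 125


Express both sides with the same base.
125 = 5^3
Since the bases match, equate exponents: x - 3 = 3
So x = 3 - (-3) = 6

x = 6


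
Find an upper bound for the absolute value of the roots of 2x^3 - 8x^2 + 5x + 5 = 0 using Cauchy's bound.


Cauchy's bound: all roots r satisfy |r| <= 1 + max(|a_i/a_n|) for i = 0,...,n-1
where a_n is the leading coefficient.

Coefficients: [2, -8, 5, 5]
Leading coefficient a_n = 2
Ratios |a_i/a_n|: 4, 5/2, 5/2
Maximum ratio: 4
Cauchy's bound: |r| <= 1 + 4 = 5

Upper bound = 5


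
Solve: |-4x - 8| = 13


An absolute value equation |expr| = 13 gives two cases:
Case 1: -4x - 8 = 13
  -4x = 21, so x = -21/4
Case 2: -4x - 8 = -13
  -4x = -5, so x = 5/4

x = -21/4, x = 5/4


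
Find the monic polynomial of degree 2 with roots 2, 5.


A monic polynomial with roots 2, 5 is:
p(x) = (x - 2)(x - 5)
After multiplying by (x - 2): x - 2
After multiplying by (x - 5): x^2 - 7x + 10

x^2 - 7x + 10


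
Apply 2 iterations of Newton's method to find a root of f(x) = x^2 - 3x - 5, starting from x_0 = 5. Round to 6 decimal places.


Newton's method: x_(n+1) = x_n - f(x_n)/f'(x_n)
f(x) = x^2 - 3x - 5
f'(x) = 2x - 3

Iteration 1:
  f(5.000000) = 5.000000
  f'(5.000000) = 7.000000
  x_1 = 5.000000 - (5.000000)/(7.000000) = 4.285714

Iteration 2:
  f(4.285714) = 0.510204
  f'(4.285714) = 5.571429
  x_2 = 4.285714 - (0.510204)/(5.571429) = 4.194139

x_2 = 4.194139


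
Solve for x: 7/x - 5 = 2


Subtract -5 from both sides: 7/x = 7
Multiply both sides by x: 7 = 7 * x
Divide by 7: x = 1

x = 1


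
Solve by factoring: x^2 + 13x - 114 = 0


We need two numbers that multiply to -114 and add to 13.
Those numbers are 19 and -6 (since 19 * (-6) = -114 and 19 + (-6) = 13).
So x^2 + 13x - 114 = (x + 19)(x - 6) = 0
Setting each factor to zero: x = -19 or x = 6

x = -19, x = 6


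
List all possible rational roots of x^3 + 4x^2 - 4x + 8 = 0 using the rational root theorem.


Rational root theorem: possible roots are ±p/q where:
  p divides the constant term (8): p ∈ {1, 2, 4, 8}
  q divides the leading coefficient (1): q ∈ {1}

All possible rational roots: -8, -4, -2, -1, 1, 2, 4, 8

-8, -4, -2, -1, 1, 2, 4, 8


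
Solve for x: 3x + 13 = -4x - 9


Starting with: 3x + 13 = -4x - 9
Move all x terms to left: (3 + 4)x = -9 - 13
Simplify: 7x = -22
Divide both sides by 7: x = -22/7

x = -22/7


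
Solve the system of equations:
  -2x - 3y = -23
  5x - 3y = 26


Using Cramer's rule:
Determinant D = (-2)(-3) - (5)(-3) = 6 + 15 = 21
Dx = (-23)(-3) - (26)(-3) = 69 + 78 = 147
Dy = (-2)(26) - (5)(-23) = -52 + 115 = 63
x = Dx/D = 147/21 = 7
y = Dy/D = 63/21 = 3

x = 7, y = 3


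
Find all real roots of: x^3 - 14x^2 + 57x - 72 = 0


Let p(x) = x^3 - 14x^2 + 57x - 72. By the rational root theorem (leading coefficient 1), any rational root is an integer divisor of 72: try ±1, ±2, ... in turn.
Test x = 1: value = -28 ≠ 0.
Test x = -1: value = -144 ≠ 0.
Test x = 2: value = -6 ≠ 0.
Test x = -2: value = -250 ≠ 0.
Test x = 3: value = 0 ✓, so (x - 3) is a factor.
Synthetic division by (x - 3): bring down 1; 1(3) - 14 = -11; (-11)(3) + 57 = 24; 24(3) - 72 = 0 → quotient x^2 - 11x + 24, remainder 0.
Solve the quadratic x^2 - 11x + 24 = 0: discriminant = (-11)^2 - 4(1)(24) = 121 - 96 = 25.
sqrt(25) = 5, so x = (11 ± 5)/2: x = 8 or x = 3.

x = 3 (multiplicity 2), x = 8


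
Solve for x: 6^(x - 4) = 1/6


Express both sides with the same base.
1/6 = 6^(-1)
Since the bases match, equate exponents: x - 4 = -1
So x = -1 - (-4) = 3

x = 3


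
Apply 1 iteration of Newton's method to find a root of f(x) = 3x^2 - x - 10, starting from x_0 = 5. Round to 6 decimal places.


Newton's method: x_(n+1) = x_n - f(x_n)/f'(x_n)
f(x) = 3x^2 - x - 10
f'(x) = 6x - 1

Iteration 1:
  f(5.000000) = 60.000000
  f'(5.000000) = 29.000000
  x_1 = 5.000000 - (60.000000)/(29.000000) = 2.931034

x_1 = 2.931034


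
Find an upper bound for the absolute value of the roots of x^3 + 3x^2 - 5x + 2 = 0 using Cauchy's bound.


Cauchy's bound: all roots r satisfy |r| <= 1 + max(|a_i/a_n|) for i = 0,...,n-1
where a_n is the leading coefficient.

Coefficients: [1, 3, -5, 2]
Leading coefficient a_n = 1
Ratios |a_i/a_n|: 3, 5, 2
Maximum ratio: 5
Cauchy's bound: |r| <= 1 + 5 = 6

Upper bound = 6


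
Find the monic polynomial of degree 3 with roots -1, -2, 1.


A monic polynomial with roots -1, -2, 1 is:
p(x) = (x + 1)(x + 2)(x - 1)
After multiplying by (x + 1): x + 1
After multiplying by (x + 2): x^2 + 3x + 2
After multiplying by (x - 1): x^3 + 2x^2 - x - 2

x^3 + 2x^2 - x - 2


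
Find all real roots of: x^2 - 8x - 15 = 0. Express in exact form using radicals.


Using the quadratic formula: x = (-b ± sqrt(b^2 - 4ac)) / (2a)
Here a = 1, b = -8, c = -15
Discriminant = b^2 - 4ac = (-8)^2 - 4(1)(-15) = 64 + 60 = 124
Since discriminant = 124 > 0, there are two real roots.
x = (8 ± 2*sqrt(31)) / 2
Simplifying: x = 4 ± sqrt(31)
Numerically: x ≈ 9.5678 or x ≈ -1.5678

x = 4 + sqrt(31) or x = 4 - sqrt(31)


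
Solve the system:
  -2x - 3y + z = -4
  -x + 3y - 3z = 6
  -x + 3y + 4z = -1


Using Cramer's rule. Expand each determinant along the first row.
D  = (-2)*[3*4 - (-3)*3] - (-3)*[(-1)*4 - (-3)*(-1)] + 1*[(-1)*3 - 3*(-1)]
  = (-2)*(21) - (-3)*(-7) + 1*(0) = -63
Dx = (-4)*[3*4 - (-3)*3] - (-3)*[6*4 - (-3)*(-1)] + 1*[6*3 - 3*(-1)]
  = (-4)*(21) - (-3)*(21) + 1*(21) = 0
Dy = (-2)*[6*4 - (-3)*(-1)] - (-4)*[(-1)*4 - (-3)*(-1)] + 1*[(-1)*(-1) - 6*(-1)]
  = (-2)*(21) - (-4)*(-7) + 1*(7) = -63
Dz = (-2)*[3*(-1) - 6*3] - (-3)*[(-1)*(-1) - 6*(-1)] + (-4)*[(-1)*3 - 3*(-1)]
  = (-2)*(-21) - (-3)*(7) + (-4)*(0) = 63
x = Dx/D = 0/-63 = 0, y = Dy/D = -63/-63 = 1, z = Dz/D = 63/-63 = -1
Check eq1: (-2)(0) + (-3)(1) + (1)(-1) = -4 = -4 ✓
Check eq2: (-1)(0) + (3)(1) + (-3)(-1) = 6 = 6 ✓
Check eq3: (-1)(0) + (3)(1) + (4)(-1) = -1 = -1 ✓

x = 0, y = 1, z = -1


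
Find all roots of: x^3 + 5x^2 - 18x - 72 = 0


Let p(x) = x^3 + 5x^2 - 18x - 72. By the rational root theorem (leading coefficient 1), any rational root is an integer divisor of 72: try ±1, ±2, ... in turn.
Test x = 1: value = -84 ≠ 0.
Test x = -1: value = -50 ≠ 0.
Test x = 2: value = -80 ≠ 0.
Test x = -2: value = -24 ≠ 0.
Test x = 3: value = -54 ≠ 0.
Test x = -3: value = 0 ✓, so (x + 3) is a factor.
Synthetic division by (x + 3): bring down 1; 1(-3) + 5 = 2; 2(-3) - 18 = -24; (-24)(-3) - 72 = 0 → quotient x^2 + 2x - 24, remainder 0.
Solve the quadratic x^2 + 2x - 24 = 0: discriminant = 2^2 - 4(1)(-24) = 4 + 96 = 100.
sqrt(100) = 10, so x = (-2 ± 10)/2: x = 4 or x = -6.
Collecting all roots found:

x = -6, x = -3, x = 4


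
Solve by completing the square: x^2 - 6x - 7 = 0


Start: x^2 - 6x - 7 = 0
Move constant: x^2 - 6x = 7
Half of -6 is -3, squared is 9
Add 9 to both sides: x^2 - 6x + 9 = 16
(x - 3)^2 = 16
x - 3 = ±4
x = 3 + 4 = 7 or x = 3 - 4 = -1

x = -1, x = 7


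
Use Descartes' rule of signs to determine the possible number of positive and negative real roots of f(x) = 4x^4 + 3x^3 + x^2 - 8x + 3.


Descartes' rule of signs:

For positive roots, count sign changes in f(x) = 4x^4 + 3x^3 + x^2 - 8x + 3:
Signs of coefficients: +, +, +, -, +
Number of sign changes: 2
Possible positive real roots: 2, 0

For negative roots, examine f(-x) = 4x^4 - 3x^3 + x^2 + 8x + 3:
Signs of coefficients: +, -, +, +, +
Number of sign changes: 2
Possible negative real roots: 2, 0

Positive roots: 2 or 0; Negative roots: 2 or 0


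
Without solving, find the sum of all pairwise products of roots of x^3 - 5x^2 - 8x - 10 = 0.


By Vieta's formulas for x^3 + bx^2 + cx + d = 0:
  r1 + r2 + r3 = -b/a = 5
  r1*r2 + r1*r3 + r2*r3 = c/a = -8
  r1*r2*r3 = -d/a = 10


Sum of pairwise products = -8


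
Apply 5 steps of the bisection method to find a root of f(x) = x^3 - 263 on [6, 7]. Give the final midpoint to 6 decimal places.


f(x) = x^3 - 263
f(6) = -47 < 0
f(7) = 80 > 0

Step 1: midpoint = (6.000000 + 7.000000)/2 = 6.500000
  f(6.500000) = 11.625000
  f(mid) > 0, so root is in [6.000000, 6.500000]

Step 2: midpoint = (6.000000 + 6.500000)/2 = 6.250000
  f(6.250000) = -18.859375
  f(mid) < 0, so root is in [6.250000, 6.500000]

Step 3: midpoint = (6.250000 + 6.500000)/2 = 6.375000
  f(6.375000) = -3.916016
  f(mid) < 0, so root is in [6.375000, 6.500000]

Step 4: midpoint = (6.375000 + 6.500000)/2 = 6.437500
  f(6.437500) = 3.779053
  f(mid) > 0, so root is in [6.375000, 6.437500]

Step 5: midpoint = (6.375000 + 6.437500)/2 = 6.406250
  f(6.406250) = -0.087250
  f(mid) < 0, so root is in [6.406250, 6.437500]

midpoint = 6.406250


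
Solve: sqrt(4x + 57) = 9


Square both sides: 4x + 57 = 9^2 = 81
4x = 81 - 57 = 24
x = 6
Check: sqrt(4*6 + 57) = sqrt(81) = 9 ✓

x = 6


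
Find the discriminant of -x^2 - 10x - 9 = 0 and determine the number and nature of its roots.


For ax^2 + bx + c = 0, discriminant D = b^2 - 4ac
Here a = -1, b = -10, c = -9
D = (-10)^2 - 4(-1)(-9) = 100 - 36 = 64

D = 64 > 0 and is a perfect square (sqrt = 8)
The equation has 2 distinct real rational roots.

Discriminant = 64, 2 distinct real rational roots


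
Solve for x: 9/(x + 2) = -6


Multiply both sides by (x + 2): 9 = -6(x + 2)
Distribute: 9 = -6x - 12
-6x = 9 + 12 = 21
x = -7/2

x = -7/2


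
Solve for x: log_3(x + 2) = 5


Convert to exponential form: x + 2 = 3^5 = 243
x = 243 - 2 = 241
Check: log_3(241 + 2) = log_3(243) = log_3(243) = 5 ✓

x = 241


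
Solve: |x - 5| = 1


An absolute value equation |expr| = 1 gives two cases:
Case 1: x - 5 = 1
  x = 6, so x = 6
Case 2: x - 5 = -1
  x = 4, so x = 4

x = 4, x = 6


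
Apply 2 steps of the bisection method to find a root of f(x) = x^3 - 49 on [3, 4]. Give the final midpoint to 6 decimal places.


f(x) = x^3 - 49
f(3) = -22 < 0
f(4) = 15 > 0

Step 1: midpoint = (3.000000 + 4.000000)/2 = 3.500000
  f(3.500000) = -6.125000
  f(mid) < 0, so root is in [3.500000, 4.000000]

Step 2: midpoint = (3.500000 + 4.000000)/2 = 3.750000
  f(3.750000) = 3.734375
  f(mid) > 0, so root is in [3.500000, 3.750000]

midpoint = 3.750000
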